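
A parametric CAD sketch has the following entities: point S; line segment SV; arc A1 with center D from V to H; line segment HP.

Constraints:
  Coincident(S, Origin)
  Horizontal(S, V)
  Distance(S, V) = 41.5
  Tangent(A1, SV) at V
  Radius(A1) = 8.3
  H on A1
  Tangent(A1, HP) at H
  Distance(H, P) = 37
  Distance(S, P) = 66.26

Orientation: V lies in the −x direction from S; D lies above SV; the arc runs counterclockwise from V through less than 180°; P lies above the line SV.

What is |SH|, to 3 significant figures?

35.7

Checks: S.y = 0.00, V.y = 0.00 ✓; |DH| = 8.300 ✓; ∠(DH, HP) = 90.00° ✓; |HP| = 37.00 ✓; |SP| = 66.26 ✓.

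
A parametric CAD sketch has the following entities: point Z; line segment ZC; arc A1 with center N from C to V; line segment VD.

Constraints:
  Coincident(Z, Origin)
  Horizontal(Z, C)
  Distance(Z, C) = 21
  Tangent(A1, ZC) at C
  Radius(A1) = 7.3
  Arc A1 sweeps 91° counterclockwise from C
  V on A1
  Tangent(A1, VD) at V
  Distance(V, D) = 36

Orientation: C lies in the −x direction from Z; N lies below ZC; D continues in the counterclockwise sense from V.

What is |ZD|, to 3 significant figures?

51.5

Z is at the origin; Z and C share the same y with |ZC| = 21.0 and C on the −x side, so C = (-21.0, 0.00). Since A1 is tangent to ZC there, NC ⟂ ZC, so N = C + (0, -7.3) = (-21.0, -7.30). On A1, C sits at bearing 90° from N; a 91° counterclockwise sweep puts V at bearing 181°, so V = N + 7.3·(cos 181°, sin 181°) = (-28.3, -7.43). A1 meets VD tangentially, so NV is at right angles to VD, so VD runs along (−sin 181°, cos 181°); with |VD| = 36.0, D = (-27.7, -43.4). Then |ZD| = |D − Z| = 51.5.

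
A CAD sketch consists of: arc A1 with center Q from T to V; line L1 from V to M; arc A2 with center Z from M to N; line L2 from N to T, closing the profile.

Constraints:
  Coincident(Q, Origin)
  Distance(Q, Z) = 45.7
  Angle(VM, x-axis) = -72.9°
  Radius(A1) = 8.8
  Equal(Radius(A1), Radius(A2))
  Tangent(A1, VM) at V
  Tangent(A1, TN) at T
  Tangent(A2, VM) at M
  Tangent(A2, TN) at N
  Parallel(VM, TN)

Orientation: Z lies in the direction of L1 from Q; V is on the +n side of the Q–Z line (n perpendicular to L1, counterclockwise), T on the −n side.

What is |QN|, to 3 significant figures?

46.5

The slot axis is L1's direction at -72.9°, so u = (cos -72.9°, sin -72.9°) = (0.294, -0.956) and n = (−sin -72.9°, cos -72.9°) = (0.956, 0.294). Q is at the origin and Z lies 45.7 along u from Q, so Z = 45.7·u = (13.4, -43.7). Tangency of A1 to both parallel lines with radius 8.8 puts V and T at Q ± 8.8·n: V = (8.41, 2.59), T = (-8.41, -2.59). Equal radii place M and N the same way about Z: M = Z + 8.8·n = (21.8, -41.1), N = Z − 8.8·n = (5.03, -46.3). Then |QN| = |N − Q| = 46.5.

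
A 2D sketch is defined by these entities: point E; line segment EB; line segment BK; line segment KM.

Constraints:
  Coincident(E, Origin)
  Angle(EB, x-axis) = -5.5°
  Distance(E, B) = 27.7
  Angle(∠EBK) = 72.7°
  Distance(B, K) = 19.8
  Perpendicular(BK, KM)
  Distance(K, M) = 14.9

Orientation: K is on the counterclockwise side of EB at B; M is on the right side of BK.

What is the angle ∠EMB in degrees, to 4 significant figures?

37.41°

E is at the origin; EB runs at -5.5° with length 27.7, so B = 27.7·(cos -5.5°, sin -5.5°) = (27.57, -2.655). ∠EBK = 72.7°, so BK runs at -5.5° + (180° − 72.7°) = 101.8° from the x-axis; with |BK| = 19.8, K = B + 19.8·(cos 101.8°, sin 101.8°) = (23.52, 16.73). BK is perpendicular to KM; with |KM| = 14.9 on the right of BK, M = K + 14.9·(0.9789, 0.2045) = (38.11, 19.77). Then cos ∠EMB = ME·MB / (|ME||MB|), giving 37.41°.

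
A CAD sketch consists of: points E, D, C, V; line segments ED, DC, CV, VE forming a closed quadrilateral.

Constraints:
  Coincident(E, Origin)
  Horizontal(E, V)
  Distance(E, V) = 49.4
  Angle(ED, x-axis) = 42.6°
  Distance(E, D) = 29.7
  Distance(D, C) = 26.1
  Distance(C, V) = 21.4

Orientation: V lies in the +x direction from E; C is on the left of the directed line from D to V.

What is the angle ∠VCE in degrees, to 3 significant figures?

69.9°

Checks: E = (0.00, 0.00) ✓; |DC| = 26.10 ✓; |CV| = 21.40 ✓.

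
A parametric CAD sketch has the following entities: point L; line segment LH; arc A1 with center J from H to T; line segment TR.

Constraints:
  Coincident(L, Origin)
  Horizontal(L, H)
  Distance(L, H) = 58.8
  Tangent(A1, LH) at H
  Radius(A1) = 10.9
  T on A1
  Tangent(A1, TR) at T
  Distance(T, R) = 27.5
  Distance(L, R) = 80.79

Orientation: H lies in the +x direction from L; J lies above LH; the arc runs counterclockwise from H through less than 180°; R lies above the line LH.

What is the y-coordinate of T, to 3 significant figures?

10.2

Checks: ∠(JH, HL) = 90.00° ✓; |JH| = 10.90 ✓; |JT| = 10.90 ✓; ∠(JT, TR) = 90.00° ✓; |TR| = 27.50 ✓; |LR| = 80.79 ✓.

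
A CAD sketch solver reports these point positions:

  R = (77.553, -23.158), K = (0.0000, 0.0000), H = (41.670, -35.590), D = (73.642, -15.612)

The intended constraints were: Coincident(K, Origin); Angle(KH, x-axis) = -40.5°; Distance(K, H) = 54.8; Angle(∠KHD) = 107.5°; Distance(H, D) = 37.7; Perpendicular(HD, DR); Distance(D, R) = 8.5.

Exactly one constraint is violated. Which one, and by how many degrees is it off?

Perpendicular(HD, DR) — off by 4.60°.

K = (0.00, 0.00) ✓; KH at -40.50° ✓; |KH| = 54.80 ✓; ∠KHD = 107.5° ✓; |HD| = 37.70 ✓; ∠(HD, DR) = 94.60° ✗; |DR| = 8.499 ✓.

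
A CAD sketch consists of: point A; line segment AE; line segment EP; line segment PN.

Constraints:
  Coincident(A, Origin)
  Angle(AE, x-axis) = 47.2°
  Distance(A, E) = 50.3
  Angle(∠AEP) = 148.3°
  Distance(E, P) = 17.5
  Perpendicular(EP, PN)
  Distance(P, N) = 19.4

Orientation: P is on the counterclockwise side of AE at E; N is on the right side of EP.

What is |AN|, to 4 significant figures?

75.74

A is at the origin; AE runs at 47.2° with length 50.3, so E = 50.3·(cos 47.2°, sin 47.2°) = (34.18, 36.91). ∠AEP = 148.3°, so EP runs at 47.2° + (180° − 148.3°) = 78.90° from the x-axis; with |EP| = 17.5, P = E + 17.5·(cos 78.90°, sin 78.90°) = (37.55, 54.08). The perpendicularity gives PN at right angles to EP; with |PN| = 19.4 on the right of EP, N = P + 19.4·(0.9813, -0.1925) = (56.58, 50.34). Then |AN| = |N − A| = 75.74.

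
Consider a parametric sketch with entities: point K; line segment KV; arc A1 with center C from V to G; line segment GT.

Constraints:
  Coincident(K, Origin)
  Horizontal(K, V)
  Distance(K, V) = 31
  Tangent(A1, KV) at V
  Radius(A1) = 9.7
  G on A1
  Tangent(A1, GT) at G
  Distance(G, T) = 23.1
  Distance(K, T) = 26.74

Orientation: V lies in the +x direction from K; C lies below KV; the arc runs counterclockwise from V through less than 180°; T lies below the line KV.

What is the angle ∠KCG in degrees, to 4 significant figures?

13.71°

K is at the origin; K and V share the same y with |KV| = 31.0 and V on the +x side, so V = (31.00, 0.000). Since A1 is tangent to KV there, CV ⟂ KV, so C = V + (0, -9.7) = (31.00, -9.700). Since CG ⟂ GT (tangency), |CT| = √(9.7² + 23.1²) = 25.05 regardless of where G sits on A1. So T lies on both circle(K, 26.74) and circle(C, 25.05); the below-KV intersection is T = (10.77, -24.48). G is the foot of the tangent from T: G = (22.69, -4.692).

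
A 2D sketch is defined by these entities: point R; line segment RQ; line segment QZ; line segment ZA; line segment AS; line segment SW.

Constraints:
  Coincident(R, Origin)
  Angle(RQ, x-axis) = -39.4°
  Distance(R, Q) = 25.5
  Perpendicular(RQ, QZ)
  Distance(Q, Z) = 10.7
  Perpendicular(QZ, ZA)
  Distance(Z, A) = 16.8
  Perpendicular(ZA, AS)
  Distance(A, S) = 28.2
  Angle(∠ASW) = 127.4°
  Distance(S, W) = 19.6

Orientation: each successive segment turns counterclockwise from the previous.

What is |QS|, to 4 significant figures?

24.26

R is at the origin; RQ runs at -39.4° with length 25.5, so Q = (19.70, -16.19). RQ ⟂ QZ, so QZ runs at 50.60°; with |QZ| = 10.7, Z = (26.50, -7.917). QZ is perpendicular to ZA, so ZA runs at 140.6°; with |ZA| = 16.8, A = (13.51, 2.746). ZA is perpendicular to AS, so AS runs at -129.4°; with |AS| = 28.2, S = (-4.385, -19.04). Then |QS| = |S − Q| = 24.26.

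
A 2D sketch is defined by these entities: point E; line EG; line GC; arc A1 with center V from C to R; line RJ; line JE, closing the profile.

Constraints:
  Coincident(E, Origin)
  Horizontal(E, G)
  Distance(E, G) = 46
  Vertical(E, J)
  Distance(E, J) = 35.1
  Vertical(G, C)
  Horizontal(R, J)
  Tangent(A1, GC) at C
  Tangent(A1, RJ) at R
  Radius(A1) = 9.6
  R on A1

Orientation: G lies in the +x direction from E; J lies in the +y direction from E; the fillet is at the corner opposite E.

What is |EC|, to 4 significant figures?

52.60

The virtual corner opposite E is at (46.00, 35.10). Tangency of A1 to GC means the radius VC is perpendicular to GC and tangency of A1 to RJ means the radius VR is perpendicular to RJ, with radius 9.6, so the center V sits 9.6 in from both sides at V = (36.40, 25.50). That places the tangent points at C = (46.00, 25.50) on GC and R = (36.40, 35.10) on RJ. Then |EC| = |C − E| = 52.60.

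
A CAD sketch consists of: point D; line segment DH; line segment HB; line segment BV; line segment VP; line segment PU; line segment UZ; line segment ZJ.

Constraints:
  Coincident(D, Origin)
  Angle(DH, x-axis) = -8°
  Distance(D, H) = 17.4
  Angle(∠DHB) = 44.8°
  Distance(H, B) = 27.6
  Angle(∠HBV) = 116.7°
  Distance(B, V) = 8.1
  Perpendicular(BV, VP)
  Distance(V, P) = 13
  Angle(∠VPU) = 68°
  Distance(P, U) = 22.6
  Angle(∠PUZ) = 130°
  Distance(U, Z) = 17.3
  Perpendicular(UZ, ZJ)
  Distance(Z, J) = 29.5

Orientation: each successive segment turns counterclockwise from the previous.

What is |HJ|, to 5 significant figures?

50.825

D is at the origin; DH runs at -8.0° with length 17.4, so H = (17.231, -2.4216). ∠DHB = 44.8° gives HB at 127.20° from the x-axis; with |HB| = 27.6, B = (0.54373, 19.563). ∠HBV = 116.7° gives BV at -169.50° from the x-axis; with |BV| = 8.1, V = (-7.4206, 18.087). BV ⟂ VP, so VP runs at -79.500°; with |VP| = 13.0, P = (-5.0516, 5.3042). ∠VPU = 68.0° gives PU at 32.500° from the x-axis; with |PU| = 22.6, U = (14.009, 17.447). ∠PUZ = 130.0° gives UZ at 82.500° from the x-axis; with |UZ| = 17.3, Z = (16.267, 34.599). UZ ⟂ ZJ, so ZJ runs at 172.50°; with |ZJ| = 29.5, J = (-12.980, 38.450). Then |HJ| = |J − H| = 50.825.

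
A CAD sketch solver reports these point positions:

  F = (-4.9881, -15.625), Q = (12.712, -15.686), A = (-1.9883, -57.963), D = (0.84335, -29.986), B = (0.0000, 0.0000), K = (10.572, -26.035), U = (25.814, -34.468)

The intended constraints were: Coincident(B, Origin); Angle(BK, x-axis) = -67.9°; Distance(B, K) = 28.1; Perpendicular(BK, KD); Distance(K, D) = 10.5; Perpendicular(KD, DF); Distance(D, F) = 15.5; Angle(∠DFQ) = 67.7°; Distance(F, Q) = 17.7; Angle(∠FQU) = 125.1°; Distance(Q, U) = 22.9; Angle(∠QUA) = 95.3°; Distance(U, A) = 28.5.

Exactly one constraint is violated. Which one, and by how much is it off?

Distance(U, A) = 28.5 — off by 7.90.

B = (0.00, 0.00) ✓; BK at -67.90° ✓; |BK| = 28.10 ✓; ∠(BK, KD) = 90.00° ✓; |KD| = 10.50 ✓; ∠(KD, DF) = 90.00° ✓; |DF| = 15.50 ✓; ∠DFQ = 67.70° ✓; |FQ| = 17.70 ✓; ∠FQU = 125.1° ✓; |QU| = 22.90 ✓; ∠QUA = 95.30° ✓; |UA| = 36.40 ✗.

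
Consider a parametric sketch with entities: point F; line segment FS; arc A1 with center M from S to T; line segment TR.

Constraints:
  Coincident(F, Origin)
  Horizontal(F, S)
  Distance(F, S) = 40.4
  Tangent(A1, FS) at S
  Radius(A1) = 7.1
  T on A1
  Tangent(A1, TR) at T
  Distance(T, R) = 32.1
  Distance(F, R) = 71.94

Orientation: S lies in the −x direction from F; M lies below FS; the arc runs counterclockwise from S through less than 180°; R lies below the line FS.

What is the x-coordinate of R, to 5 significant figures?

-66.810

F is at the origin; FS is horizontal with |FS| = 40.4 and S on the −x side, so S = (-40.400, 0.0000). The tangent condition forces MS to be normal to FS, so M = S + (0, -7.1) = (-40.400, -7.1000). Since MT ⟂ TR (tangency), |MR| = √(7.1² + 32.1²) = 32.876 regardless of where T sits on A1. So R lies on both circle(F, 71.94) and circle(M, 32.876); the below-FS intersection is R = (-66.810, -26.678). T is the foot of the tangent from R: T = (-45.760, -2.4440).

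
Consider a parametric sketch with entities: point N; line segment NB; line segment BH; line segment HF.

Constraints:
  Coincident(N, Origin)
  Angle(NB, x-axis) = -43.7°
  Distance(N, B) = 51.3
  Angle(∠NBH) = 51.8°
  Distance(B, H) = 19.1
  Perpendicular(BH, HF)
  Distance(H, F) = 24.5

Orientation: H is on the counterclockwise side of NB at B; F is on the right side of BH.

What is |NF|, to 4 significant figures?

66.03

N is at the origin; NB runs at -43.7° with length 51.3, so B = 51.3·(cos -43.7°, sin -43.7°) = (37.09, -35.44). ∠NBH = 51.8°, so BH runs at -43.7° + (180° − 51.8°) = 84.50° from the x-axis; with |BH| = 19.1, H = B + 19.1·(cos 84.50°, sin 84.50°) = (38.92, -16.43). BH is perpendicular to HF; with |HF| = 24.5 on the right of BH, F = H + 24.5·(0.9954, -0.09585) = (63.31, -18.78). Then |NF| = |F − N| = 66.03.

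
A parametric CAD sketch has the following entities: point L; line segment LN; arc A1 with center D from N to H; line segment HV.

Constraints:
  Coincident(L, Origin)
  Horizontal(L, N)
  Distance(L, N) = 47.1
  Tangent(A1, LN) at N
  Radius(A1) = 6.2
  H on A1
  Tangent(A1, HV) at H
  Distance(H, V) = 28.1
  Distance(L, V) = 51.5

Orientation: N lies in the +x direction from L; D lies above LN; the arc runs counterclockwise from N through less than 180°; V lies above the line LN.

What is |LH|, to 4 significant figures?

53.32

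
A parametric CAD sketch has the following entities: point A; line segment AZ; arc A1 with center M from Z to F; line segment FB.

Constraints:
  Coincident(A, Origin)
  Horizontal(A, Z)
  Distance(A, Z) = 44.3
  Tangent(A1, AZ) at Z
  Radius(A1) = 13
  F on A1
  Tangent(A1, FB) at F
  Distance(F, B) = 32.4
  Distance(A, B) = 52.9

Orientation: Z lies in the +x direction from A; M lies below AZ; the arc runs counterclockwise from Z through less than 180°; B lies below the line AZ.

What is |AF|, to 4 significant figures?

33.56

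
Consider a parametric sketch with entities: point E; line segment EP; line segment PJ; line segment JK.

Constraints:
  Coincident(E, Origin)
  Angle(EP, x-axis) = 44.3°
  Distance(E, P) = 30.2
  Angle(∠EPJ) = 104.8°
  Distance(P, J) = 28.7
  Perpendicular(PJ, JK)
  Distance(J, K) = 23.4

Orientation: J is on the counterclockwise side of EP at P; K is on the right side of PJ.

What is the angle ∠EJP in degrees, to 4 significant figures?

38.72°

E is at the origin; EP runs at 44.3° with length 30.2, so P = 30.2·(cos 44.3°, sin 44.3°) = (21.61, 21.09). ∠EPJ = 104.8°, so PJ runs at 44.3° + (180° − 104.8°) = 119.5° from the x-axis; with |PJ| = 28.7, J = P + 28.7·(cos 119.5°, sin 119.5°) = (7.481, 46.07). Then cos ∠EJP = JE·JP / (|JE||JP|), giving 38.72°.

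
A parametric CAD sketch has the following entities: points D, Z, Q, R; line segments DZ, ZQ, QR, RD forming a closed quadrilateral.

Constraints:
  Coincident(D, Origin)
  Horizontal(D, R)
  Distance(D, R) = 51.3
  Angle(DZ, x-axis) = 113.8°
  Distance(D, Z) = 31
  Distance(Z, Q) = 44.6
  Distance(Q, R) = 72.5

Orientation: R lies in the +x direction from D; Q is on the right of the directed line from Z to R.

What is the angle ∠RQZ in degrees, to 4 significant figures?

68.51°

D is at the origin; D and R share the same y with |DR| = 51.3 and R in +x, so R = (51.3, 0). DZ runs at 113.8° with |DZ| = 31.0, so Z = (-12.51, 28.36). Q is determined by |ZQ| = 44.6 and |QR| = 72.5 together: it lies at the intersection of circle(Z, 44.6) and circle(R, 72.5). With |ZR| = 69.83, the foot of the radical line on ZR is 11.52 from Z and the perpendicular offset is √(44.6² − 11.52²) = 43.09. Taking the right-of-ZR solution: Q = (-19.48, -15.69).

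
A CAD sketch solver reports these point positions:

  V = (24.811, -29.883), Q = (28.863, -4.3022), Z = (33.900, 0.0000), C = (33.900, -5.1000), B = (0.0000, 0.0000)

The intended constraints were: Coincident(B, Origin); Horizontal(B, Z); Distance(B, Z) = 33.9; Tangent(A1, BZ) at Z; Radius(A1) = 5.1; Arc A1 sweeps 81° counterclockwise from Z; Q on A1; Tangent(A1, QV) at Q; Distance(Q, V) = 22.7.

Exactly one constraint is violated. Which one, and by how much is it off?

Distance(Q, V) = 22.7 — off by 3.20.

B = (0.00, 0.00) ✓; B.y = 0.00, Z.y = 0.00 ✓; |BZ| = 33.90 ✓; ∠(CZ, ZB) = 90.00° ✓; |CZ| = 5.100 ✓; bearing(C→Q) − bearing(C→Z) = 81.00° ✓; |CQ| = 5.100 ✓; ∠(CQ, QV) = 90.00° ✓; |QV| = 25.90 ✗.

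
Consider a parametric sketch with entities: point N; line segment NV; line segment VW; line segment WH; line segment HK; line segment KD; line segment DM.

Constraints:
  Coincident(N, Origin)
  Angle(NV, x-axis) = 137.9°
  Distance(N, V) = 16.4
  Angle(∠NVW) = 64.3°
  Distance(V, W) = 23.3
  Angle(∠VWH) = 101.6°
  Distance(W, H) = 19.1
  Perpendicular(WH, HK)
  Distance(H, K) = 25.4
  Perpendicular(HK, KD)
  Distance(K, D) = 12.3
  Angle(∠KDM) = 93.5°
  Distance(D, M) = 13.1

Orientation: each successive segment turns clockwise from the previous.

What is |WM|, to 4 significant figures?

13.71

N is at the origin; NV runs at 137.9° with length 16.4, so V = (-12.17, 10.99). ∠NVW = 64.3° gives VW at 22.20° from the x-axis; with |VW| = 23.3, W = (9.404, 19.80). ∠VWH = 101.6° gives WH at -56.20° from the x-axis; with |WH| = 19.1, H = (20.03, 3.927). WH is perpendicular to HK, so HK runs at -146.2°; with |HK| = 25.4, K = (-1.077, -10.20). The perpendicularity gives KD at right angles to HK, so KD runs at 123.8°; with |KD| = 12.3, D = (-7.920, 0.01808). ∠KDM = 93.5° gives DM at 37.30° from the x-axis; with |DM| = 13.1, M = (2.501, 7.957). Then |WM| = |M − W| = 13.71.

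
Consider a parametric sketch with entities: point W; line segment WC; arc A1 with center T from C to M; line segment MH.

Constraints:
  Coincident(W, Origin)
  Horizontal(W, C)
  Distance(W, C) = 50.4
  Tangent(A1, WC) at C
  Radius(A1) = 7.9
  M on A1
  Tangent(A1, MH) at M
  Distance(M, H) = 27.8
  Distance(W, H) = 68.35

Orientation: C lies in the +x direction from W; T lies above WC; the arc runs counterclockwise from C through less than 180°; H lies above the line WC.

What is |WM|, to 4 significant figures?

58.83

W is at the origin; W and C share the same y with |WC| = 50.4 and C on the +x side, so C = (50.40, 0.000). The tangent condition forces TC to be normal to WC, so T = C + (0, 7.9) = (50.40, 7.900). Since TM ⟂ MH (tangency), |TH| = √(7.9² + 27.8²) = 28.90 regardless of where M sits on A1. So H lies on both circle(W, 68.35) and circle(T, 28.90); the above-WC intersection is H = (58.28, 35.70). M is the foot of the tangent from H: M = (58.30, 7.905).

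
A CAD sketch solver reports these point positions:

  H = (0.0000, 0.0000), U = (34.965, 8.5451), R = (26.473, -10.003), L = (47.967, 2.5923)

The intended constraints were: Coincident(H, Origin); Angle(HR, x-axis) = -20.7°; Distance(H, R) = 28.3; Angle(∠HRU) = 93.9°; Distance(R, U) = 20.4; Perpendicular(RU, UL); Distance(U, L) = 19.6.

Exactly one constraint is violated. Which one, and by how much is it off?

Distance(U, L) = 19.6 — off by 5.30.

H = (0.00, 0.00) ✓; HR at -20.70° ✓; |HR| = 28.30 ✓; ∠HRU = 93.90° ✓; |RU| = 20.40 ✓; ∠(RU, UL) = 90.00° ✓; |UL| = 14.30 ✗.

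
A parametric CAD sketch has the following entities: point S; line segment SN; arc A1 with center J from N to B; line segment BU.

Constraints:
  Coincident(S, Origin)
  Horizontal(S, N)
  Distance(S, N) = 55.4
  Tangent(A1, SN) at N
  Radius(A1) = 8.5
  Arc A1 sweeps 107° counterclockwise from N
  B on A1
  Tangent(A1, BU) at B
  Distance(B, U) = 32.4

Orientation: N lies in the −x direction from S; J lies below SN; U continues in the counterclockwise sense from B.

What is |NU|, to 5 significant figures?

41.991

S is at the origin; S and N share the same y with |SN| = 55.4 and N on the −x side, so N = (-55.400, 0.0000). The tangent condition forces JN to be normal to SN, so J = N + (0, -8.5) = (-55.400, -8.5000). On A1, N sits at bearing 90° from J; a 107° counterclockwise sweep puts B at bearing 197°, so B = J + 8.5·(cos 197°, sin 197°) = (-63.529, -10.985). Tangency of A1 to BU means the radius JB is perpendicular to BU, so BU runs along (−sin 197°, cos 197°); with |BU| = 32.4, U = (-54.056, -41.969). Then |NU| = |U − N| = 41.991.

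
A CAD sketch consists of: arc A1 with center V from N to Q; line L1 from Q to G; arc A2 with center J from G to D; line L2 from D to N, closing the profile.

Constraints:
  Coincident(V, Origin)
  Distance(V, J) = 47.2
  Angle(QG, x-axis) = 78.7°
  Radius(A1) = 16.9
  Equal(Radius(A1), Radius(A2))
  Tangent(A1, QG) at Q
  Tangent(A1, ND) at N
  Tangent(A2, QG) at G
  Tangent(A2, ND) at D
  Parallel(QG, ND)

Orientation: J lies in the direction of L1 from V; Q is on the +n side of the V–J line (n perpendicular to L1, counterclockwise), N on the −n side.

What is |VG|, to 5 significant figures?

50.134

The slot axis is L1's direction at 78.7°, so u = (cos 78.7°, sin 78.7°) = (0.19595, 0.98061) and n = (−sin 78.7°, cos 78.7°) = (-0.98061, 0.19595). V is at the origin and J lies 47.2 along u from V, so J = 47.2·u = (9.2487, 46.285). Tangency of A1 to both parallel lines with radius 16.9 puts Q and N at V ± 16.9·n: Q = (-16.572, 3.3115), N = (16.572, -3.3115). Equal radii place G and D the same way about J: G = J + 16.9·n = (-7.3237, 49.597), D = J − 16.9·n = (25.821, 42.974). Then |VG| = |G − V| = 50.134.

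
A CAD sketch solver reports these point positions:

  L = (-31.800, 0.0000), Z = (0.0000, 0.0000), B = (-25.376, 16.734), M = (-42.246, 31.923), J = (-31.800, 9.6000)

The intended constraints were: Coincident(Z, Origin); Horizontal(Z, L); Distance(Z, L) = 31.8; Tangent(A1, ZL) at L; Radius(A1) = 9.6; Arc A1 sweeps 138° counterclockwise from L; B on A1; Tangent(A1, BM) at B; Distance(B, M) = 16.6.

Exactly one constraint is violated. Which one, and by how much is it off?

Distance(B, M) = 16.6 — off by 6.10.

Z = (0.00, 0.00) ✓; Z.y = 0.00, L.y = 0.00 ✓; |ZL| = 31.80 ✓; ∠(JL, LZ) = 90.00° ✓; |JL| = 9.600 ✓; bearing(J→B) − bearing(J→L) = 138.0° ✓; |JB| = 9.600 ✓; ∠(JB, BM) = 90.00° ✓; |BM| = 22.70 ✗.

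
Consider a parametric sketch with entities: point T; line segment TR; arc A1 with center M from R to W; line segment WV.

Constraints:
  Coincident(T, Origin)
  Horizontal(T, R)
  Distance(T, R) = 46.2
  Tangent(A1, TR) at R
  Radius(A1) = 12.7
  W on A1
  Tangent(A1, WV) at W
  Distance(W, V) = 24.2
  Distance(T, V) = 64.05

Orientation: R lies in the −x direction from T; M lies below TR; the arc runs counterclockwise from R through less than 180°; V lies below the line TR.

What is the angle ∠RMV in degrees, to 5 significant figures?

171.50°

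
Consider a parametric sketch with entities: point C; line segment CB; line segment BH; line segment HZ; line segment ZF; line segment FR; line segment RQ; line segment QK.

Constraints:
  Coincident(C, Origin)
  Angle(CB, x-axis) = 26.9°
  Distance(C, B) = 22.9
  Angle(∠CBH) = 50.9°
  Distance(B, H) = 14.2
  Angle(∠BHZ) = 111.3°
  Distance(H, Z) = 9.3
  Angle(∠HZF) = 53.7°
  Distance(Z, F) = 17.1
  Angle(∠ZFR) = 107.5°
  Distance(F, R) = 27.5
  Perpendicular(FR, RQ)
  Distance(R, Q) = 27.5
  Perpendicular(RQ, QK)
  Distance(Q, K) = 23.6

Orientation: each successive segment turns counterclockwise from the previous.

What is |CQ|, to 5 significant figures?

44.131

C is at the origin; CB runs at 26.9° with length 22.9, so B = (20.422, 10.361). ∠CBH = 50.9° gives BH at 156.00° from the x-axis; with |BH| = 14.2, H = (7.4498, 16.136). ∠BHZ = 111.3° gives HZ at -135.30° from the x-axis; with |HZ| = 9.3, Z = (0.83938, 9.5948). ∠HZF = 53.7° gives ZF at -9.0000° from the x-axis; with |ZF| = 17.1, F = (17.729, 6.9198). ∠ZFR = 107.5° gives FR at 63.500° from the x-axis; with |FR| = 27.5, R = (29.999, 31.531). FR is perpendicular to RQ, so RQ runs at 153.50°; with |RQ| = 27.5, Q = (5.3886, 43.801). Then |CQ| = |Q − C| = 44.131.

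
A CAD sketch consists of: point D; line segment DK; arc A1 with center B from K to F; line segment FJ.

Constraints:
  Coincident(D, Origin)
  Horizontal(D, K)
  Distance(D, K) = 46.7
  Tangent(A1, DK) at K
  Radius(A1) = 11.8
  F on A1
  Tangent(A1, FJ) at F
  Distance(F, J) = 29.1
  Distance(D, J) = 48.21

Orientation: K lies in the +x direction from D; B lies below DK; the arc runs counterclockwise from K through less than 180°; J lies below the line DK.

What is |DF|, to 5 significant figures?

36.391

Checks: |BF| = 11.80 ✓; ∠(BF, FJ) = 90.00° ✓; |FJ| = 29.10 ✓; |DJ| = 48.21 ✓.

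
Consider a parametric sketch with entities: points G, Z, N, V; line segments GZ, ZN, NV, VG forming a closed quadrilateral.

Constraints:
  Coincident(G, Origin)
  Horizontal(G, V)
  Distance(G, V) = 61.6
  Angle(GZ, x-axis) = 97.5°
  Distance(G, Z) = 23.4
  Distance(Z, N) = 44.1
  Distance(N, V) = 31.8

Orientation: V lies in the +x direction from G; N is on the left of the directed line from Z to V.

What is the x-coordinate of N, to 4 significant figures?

41.03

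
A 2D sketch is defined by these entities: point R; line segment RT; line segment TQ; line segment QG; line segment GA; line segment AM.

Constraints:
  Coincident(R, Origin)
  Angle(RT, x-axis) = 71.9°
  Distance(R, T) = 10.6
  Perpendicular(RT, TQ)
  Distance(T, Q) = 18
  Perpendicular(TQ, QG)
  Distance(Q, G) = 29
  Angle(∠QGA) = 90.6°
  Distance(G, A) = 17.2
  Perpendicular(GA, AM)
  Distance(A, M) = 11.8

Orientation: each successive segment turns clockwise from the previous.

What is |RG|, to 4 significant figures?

25.74

R is at the origin; RT runs at 71.9° with length 10.6, so T = (3.293, 10.08). RT ⟂ TQ, so TQ runs at -18.10°; with |TQ| = 18.0, Q = (20.40, 4.483). TQ ⟂ QG, so QG runs at -108.1°; with |QG| = 29.0, G = (11.39, -23.08). Then |RG| = |G − R| = 25.74.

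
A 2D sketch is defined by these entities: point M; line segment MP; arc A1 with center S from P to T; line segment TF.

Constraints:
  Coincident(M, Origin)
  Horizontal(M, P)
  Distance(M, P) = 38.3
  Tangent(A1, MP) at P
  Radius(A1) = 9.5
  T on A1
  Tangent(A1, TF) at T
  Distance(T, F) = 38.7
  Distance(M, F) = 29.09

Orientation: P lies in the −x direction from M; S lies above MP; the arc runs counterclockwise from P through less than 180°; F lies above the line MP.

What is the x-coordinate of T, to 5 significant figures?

-31.834

Checks: ∠(SP, PM) = 90.00° ✓; |ST| = 9.500 ✓; ∠(ST, TF) = 90.00° ✓; |TF| = 38.70 ✓; |MF| = 29.09 ✓.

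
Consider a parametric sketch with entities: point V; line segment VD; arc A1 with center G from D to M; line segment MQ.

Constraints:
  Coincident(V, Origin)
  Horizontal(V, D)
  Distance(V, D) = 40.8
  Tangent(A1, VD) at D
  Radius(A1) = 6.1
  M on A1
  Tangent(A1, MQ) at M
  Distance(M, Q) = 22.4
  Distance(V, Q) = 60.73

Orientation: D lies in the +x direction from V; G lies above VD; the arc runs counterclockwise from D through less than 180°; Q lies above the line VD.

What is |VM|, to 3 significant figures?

46.4

Checks: |GM| = 6.100 ✓; ∠(GM, MQ) = 90.00° ✓; |MQ| = 22.40 ✓; |VQ| = 60.73 ✓.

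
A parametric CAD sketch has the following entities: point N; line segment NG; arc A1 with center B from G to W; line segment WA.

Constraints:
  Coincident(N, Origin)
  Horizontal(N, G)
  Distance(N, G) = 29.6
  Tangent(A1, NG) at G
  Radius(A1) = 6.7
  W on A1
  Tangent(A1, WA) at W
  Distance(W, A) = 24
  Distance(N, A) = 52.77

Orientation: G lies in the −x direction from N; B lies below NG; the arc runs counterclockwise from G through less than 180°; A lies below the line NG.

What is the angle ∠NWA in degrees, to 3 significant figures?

123°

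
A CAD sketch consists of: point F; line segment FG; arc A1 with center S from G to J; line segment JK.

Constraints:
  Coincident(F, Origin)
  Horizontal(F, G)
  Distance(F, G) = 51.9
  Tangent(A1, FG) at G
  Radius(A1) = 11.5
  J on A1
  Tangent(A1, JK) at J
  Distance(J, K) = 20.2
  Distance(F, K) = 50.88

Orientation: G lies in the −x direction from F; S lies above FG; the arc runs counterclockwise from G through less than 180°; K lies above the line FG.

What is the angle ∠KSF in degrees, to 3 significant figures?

71.7°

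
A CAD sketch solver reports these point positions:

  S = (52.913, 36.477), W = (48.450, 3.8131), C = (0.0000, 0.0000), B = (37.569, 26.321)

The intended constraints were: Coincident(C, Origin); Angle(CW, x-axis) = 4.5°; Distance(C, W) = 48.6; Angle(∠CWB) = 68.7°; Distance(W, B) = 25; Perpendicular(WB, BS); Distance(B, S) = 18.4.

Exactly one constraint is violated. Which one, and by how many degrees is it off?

Perpendicular(WB, BS) — off by 7.70°.

C = (0.00, 0.00) ✓; CW at 4.500° ✓; |CW| = 48.60 ✓; ∠CWB = 68.70° ✓; |WB| = 25.00 ✓; ∠(WB, BS) = 82.30° ✗; |BS| = 18.40 ✓.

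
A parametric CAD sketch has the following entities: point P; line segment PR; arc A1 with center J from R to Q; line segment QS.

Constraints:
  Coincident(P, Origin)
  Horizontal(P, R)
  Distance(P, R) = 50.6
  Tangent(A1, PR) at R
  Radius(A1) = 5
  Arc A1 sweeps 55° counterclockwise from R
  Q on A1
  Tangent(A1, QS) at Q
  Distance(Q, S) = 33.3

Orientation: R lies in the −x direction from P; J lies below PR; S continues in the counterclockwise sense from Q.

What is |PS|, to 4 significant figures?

79.44

P is at the origin; PR is horizontal with |PR| = 50.6 and R on the −x side, so R = (-50.60, 0.000). Since A1 is tangent to PR there, JR ⟂ PR, so J = R + (0, -5) = (-50.60, -5.000). On A1, R sits at bearing 90° from J; a 55° counterclockwise sweep puts Q at bearing 145°, so Q = J + 5.0·(cos 145°, sin 145°) = (-54.70, -2.132). Since A1 is tangent to QS there, JQ ⟂ QS, so QS runs along (−sin 145°, cos 145°); with |QS| = 33.3, S = (-73.80, -29.41). Then |PS| = |S − P| = 79.44.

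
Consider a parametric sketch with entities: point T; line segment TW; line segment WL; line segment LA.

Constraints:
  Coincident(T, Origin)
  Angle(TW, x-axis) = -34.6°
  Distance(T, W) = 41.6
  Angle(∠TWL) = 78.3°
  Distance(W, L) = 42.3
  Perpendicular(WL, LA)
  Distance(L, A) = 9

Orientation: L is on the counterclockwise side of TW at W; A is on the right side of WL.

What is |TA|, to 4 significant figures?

60.17

∠TWL = 78.3°, so WL runs at -34.6° + (180° − 78.3°) = 67.10° from the x-axis; with |WL| = 42.3, L = W + 42.3·(cos 67.10°, sin 67.10°) = (50.70, 15.34). The perpendicularity gives LA at right angles to WL; with |LA| = 9.0 on the right of WL, A = L + 9.0·(0.9212, -0.3891) = (58.99, 11.84). Then |TA| = |A − T| = 60.17.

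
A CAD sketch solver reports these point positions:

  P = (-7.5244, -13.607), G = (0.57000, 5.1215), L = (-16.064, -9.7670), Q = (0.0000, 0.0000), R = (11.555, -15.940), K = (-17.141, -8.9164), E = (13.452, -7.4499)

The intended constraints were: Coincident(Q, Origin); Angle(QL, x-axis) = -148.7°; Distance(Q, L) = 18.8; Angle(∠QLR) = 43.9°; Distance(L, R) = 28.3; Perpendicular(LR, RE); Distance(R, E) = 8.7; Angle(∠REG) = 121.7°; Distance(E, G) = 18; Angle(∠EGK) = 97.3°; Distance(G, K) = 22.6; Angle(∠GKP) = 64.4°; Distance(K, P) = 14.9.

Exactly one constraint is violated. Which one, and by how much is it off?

Distance(K, P) = 14.9 — off by 4.20.

Q = (0.00, 0.00) ✓; QL at -148.7° ✓; |QL| = 18.80 ✓; ∠QLR = 43.90° ✓; |LR| = 28.30 ✓; ∠(LR, RE) = 90.00° ✓; |RE| = 8.699 ✓; ∠REG = 121.7° ✓; |EG| = 18.00 ✓; ∠EGK = 97.30° ✓; |GK| = 22.60 ✓; ∠GKP = 64.40° ✓; |KP| = 10.70 ✗.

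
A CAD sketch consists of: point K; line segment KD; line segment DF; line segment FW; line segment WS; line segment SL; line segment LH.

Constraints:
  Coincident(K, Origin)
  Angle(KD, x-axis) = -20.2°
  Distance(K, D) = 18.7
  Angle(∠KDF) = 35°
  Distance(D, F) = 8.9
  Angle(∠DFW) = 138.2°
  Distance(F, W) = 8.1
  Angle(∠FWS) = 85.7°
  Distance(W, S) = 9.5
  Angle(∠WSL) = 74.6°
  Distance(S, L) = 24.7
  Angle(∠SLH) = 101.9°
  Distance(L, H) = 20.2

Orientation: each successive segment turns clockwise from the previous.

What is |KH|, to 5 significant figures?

33.734

K is at the origin; KD runs at -20.2° with length 18.7, so D = (17.550, -6.4571). ∠KDF = 35.0° gives DF at -165.20° from the x-axis; with |DF| = 8.9, F = (8.9451, -8.7305). ∠DFW = 138.2° gives FW at 153.00° from the x-axis; with |FW| = 8.1, W = (1.7279, -5.0532). ∠FWS = 85.7° gives WS at 58.700° from the x-axis; with |WS| = 9.5, S = (6.6634, 3.0641). ∠WSL = 74.6° gives SL at -46.700° from the x-axis; with |SL| = 24.7, L = (23.603, -14.912). ∠SLH = 101.9° gives LH at -124.80° from the x-axis; with |LH| = 20.2, H = (12.075, -31.499). Then |KH| = |H − K| = 33.734.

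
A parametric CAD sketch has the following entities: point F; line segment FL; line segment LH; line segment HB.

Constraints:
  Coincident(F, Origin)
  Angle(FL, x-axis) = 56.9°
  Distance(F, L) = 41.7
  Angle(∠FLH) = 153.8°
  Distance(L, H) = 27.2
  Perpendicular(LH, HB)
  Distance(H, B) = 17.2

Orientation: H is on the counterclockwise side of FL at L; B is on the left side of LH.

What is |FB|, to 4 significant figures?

64.63

∠FLH = 153.8°, so LH runs at 56.9° + (180° − 153.8°) = 83.10° from the x-axis; with |LH| = 27.2, H = L + 27.2·(cos 83.10°, sin 83.10°) = (26.04, 61.94). The perpendicularity gives HB at right angles to LH; with |HB| = 17.2 on the left of LH, B = H + 17.2·(-0.9928, 0.1201) = (8.965, 64.00). Then |FB| = |B − F| = 64.63.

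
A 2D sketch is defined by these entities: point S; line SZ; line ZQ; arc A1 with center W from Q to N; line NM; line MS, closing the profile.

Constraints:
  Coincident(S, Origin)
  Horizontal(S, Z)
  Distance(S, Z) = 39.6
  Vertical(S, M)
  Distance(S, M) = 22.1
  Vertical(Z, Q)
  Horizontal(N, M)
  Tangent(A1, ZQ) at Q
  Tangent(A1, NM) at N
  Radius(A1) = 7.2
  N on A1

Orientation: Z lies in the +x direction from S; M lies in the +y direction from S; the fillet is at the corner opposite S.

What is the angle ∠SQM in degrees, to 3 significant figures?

30.9°

S is at the origin; SZ is horizontal with |SZ| = 39.6 and Z on the +x side, so Z = (39.6, 0.00). S and M share the same x with |SM| = 22.1 and M on the +y side, so M = (0.00, 22.1). The virtual corner opposite S is at (39.6, 22.1). Tangency of A1 to ZQ means the radius WQ is perpendicular to ZQ and since A1 is tangent to NM there, WN ⟂ NM, with radius 7.2, so the center W sits 7.2 in from both sides at W = (32.4, 14.9). That places the tangent points at Q = (39.6, 14.9) on ZQ and N = (32.4, 22.1) on NM. Then cos ∠SQM = QS·QM / (|QS||QM|), giving 30.9°.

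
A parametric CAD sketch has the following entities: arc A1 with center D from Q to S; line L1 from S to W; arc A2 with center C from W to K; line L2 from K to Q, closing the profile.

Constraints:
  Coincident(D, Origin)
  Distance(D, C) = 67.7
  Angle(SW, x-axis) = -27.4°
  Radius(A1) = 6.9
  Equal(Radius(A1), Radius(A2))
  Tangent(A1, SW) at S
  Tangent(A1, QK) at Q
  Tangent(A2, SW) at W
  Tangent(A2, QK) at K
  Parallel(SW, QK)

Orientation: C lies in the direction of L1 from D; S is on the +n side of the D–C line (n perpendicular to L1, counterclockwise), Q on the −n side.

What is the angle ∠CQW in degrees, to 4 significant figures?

5.702°

Tangency of A1 to both parallel lines with radius 6.9 puts S and Q at D ± 6.9·n: S = (3.175, 6.126), Q = (-3.175, -6.126). Equal radii place W and K the same way about C: W = C + 6.9·n = (63.28, -25.03), K = C − 6.9·n = (56.93, -37.28). Then cos ∠CQW = QC·QW / (|QC||QW|), giving 5.702°.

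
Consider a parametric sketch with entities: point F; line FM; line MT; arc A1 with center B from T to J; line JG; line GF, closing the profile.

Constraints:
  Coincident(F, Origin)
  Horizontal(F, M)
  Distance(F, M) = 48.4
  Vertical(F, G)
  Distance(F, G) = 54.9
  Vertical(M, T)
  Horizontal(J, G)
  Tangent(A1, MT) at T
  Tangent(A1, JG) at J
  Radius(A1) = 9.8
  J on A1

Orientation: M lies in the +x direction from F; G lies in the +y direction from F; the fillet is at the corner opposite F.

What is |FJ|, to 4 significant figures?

67.11

F is at the origin; F and M share the same y with |FM| = 48.4 and M on the +x side, so M = (48.40, 0.000). F and G share the same x with |FG| = 54.9 and G on the +y side, so G = (0.000, 54.90). The virtual corner opposite F is at (48.40, 54.90). Tangency of A1 to MT means the radius BT is perpendicular to MT and tangency of A1 to JG means the radius BJ is perpendicular to JG, with radius 9.8, so the center B sits 9.8 in from both sides at B = (38.60, 45.10). That places the tangent points at T = (48.40, 45.10) on MT and J = (38.60, 54.90) on JG. Then |FJ| = |J − F| = 67.11.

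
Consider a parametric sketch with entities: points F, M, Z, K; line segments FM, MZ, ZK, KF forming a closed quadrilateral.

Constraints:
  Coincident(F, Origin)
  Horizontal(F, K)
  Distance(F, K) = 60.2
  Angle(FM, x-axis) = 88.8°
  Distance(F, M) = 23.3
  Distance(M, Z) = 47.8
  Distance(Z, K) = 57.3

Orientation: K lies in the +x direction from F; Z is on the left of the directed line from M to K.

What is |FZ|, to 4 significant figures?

65.13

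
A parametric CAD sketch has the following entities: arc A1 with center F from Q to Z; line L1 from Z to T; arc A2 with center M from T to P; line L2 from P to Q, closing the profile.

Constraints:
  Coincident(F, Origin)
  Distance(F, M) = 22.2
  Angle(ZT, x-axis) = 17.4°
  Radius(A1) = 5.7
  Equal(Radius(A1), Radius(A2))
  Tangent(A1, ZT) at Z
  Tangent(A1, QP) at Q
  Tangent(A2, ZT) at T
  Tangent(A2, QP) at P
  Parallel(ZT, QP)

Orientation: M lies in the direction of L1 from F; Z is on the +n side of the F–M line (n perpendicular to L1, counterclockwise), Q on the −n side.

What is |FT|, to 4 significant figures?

22.92

Tangency of A1 to both parallel lines with radius 5.7 puts Z and Q at F ± 5.7·n: Z = (-1.705, 5.439), Q = (1.705, -5.439). Equal radii place T and P the same way about M: T = M + 5.7·n = (19.48, 12.08), P = M − 5.7·n = (22.89, 1.200). Then |FT| = |T − F| = 22.92.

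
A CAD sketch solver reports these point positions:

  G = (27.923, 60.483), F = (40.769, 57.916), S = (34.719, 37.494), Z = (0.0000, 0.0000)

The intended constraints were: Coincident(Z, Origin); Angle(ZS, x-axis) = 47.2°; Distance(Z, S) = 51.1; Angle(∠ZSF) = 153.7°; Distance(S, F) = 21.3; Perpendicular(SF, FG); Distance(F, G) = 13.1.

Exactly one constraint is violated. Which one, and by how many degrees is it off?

Perpendicular(SF, FG) — off by 5.20°.

Z = (0.00, 0.00) ✓; ZS at 47.20° ✓; |ZS| = 51.10 ✓; ∠ZSF = 153.7° ✓; |SF| = 21.30 ✓; ∠(SF, FG) = 95.20° ✗; |FG| = 13.10 ✓.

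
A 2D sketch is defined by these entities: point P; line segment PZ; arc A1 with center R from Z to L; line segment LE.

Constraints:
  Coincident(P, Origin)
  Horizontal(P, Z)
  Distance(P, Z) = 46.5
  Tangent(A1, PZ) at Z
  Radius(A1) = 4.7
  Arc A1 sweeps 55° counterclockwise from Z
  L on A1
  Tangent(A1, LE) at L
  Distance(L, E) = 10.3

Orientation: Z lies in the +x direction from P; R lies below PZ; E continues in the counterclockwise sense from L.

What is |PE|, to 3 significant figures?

38.2

P is at the origin; PZ is horizontal with |PZ| = 46.5 and Z on the +x side, so Z = (46.5, 0.00). A1 meets PZ tangentially, so RZ is at right angles to PZ, so R = Z + (0, -4.7) = (46.5, -4.70). On A1, Z sits at bearing 90° from R; a 55° counterclockwise sweep puts L at bearing 145°, so L = R + 4.7·(cos 145°, sin 145°) = (42.6, -2.00). Tangency of A1 to LE means the radius RL is perpendicular to LE, so LE runs along (−sin 145°, cos 145°); with |LE| = 10.3, E = (36.7, -10.4). Then |PE| = |E − P| = 38.2.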